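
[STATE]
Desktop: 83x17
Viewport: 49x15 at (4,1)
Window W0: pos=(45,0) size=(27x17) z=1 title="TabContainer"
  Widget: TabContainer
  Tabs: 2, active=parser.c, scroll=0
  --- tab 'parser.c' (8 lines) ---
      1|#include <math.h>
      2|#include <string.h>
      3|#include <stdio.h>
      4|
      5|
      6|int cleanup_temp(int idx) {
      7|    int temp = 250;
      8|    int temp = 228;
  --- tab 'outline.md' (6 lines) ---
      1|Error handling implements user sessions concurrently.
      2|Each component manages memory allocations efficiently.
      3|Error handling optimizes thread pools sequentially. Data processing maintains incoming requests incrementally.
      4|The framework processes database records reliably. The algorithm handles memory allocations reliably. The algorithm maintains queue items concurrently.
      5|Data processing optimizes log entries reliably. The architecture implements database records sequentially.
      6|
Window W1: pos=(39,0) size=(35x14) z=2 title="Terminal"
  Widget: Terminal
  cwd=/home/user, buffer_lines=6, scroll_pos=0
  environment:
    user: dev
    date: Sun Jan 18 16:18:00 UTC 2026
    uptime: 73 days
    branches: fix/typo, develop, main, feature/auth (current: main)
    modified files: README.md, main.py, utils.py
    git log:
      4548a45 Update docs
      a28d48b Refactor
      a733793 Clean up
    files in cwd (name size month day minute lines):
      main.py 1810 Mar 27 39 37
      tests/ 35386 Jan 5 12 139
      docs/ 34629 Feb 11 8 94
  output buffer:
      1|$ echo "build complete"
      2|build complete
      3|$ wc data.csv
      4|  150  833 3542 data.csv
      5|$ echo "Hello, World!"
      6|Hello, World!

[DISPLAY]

                                   ┃ Terminal    
                                   ┠─────────────
                                   ┃$ echo "build
                                   ┃build complet
                                   ┃$ wc data.csv
                                   ┃  150  833 35
                                   ┃$ echo "Hello
                                   ┃Hello, World!
                                   ┃$ █          
                                   ┃             
                                   ┃             
                                   ┃             
                                   ┗━━━━━━━━━━━━━
                                         ┃       
                                         ┃       


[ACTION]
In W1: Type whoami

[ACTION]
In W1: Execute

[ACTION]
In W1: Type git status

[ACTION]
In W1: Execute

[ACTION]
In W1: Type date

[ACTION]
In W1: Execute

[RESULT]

                                   ┃ Terminal    
                                   ┠─────────────
                                   ┃$ git status 
                                   ┃On branch mai
                                   ┃Changes not s
                                   ┃             
                                   ┃        modif
                                   ┃        modif
                                   ┃        modif
                                   ┃$ date       
                                   ┃Sun Jan 18 16
                                   ┃$ █          
                                   ┗━━━━━━━━━━━━━
                                         ┃       
                                         ┃       


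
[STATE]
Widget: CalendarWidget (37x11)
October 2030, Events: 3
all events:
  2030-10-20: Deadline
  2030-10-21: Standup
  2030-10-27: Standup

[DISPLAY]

             October 2030            
Mo Tu We Th Fr Sa Su                 
    1  2  3  4  5  6                 
 7  8  9 10 11 12 13                 
14 15 16 17 18 19 20*                
21* 22 23 24 25 26 27*               
28 29 30 31                          
                                     
                                     
                                     
                                     


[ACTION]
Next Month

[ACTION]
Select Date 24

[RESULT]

            November 2030            
Mo Tu We Th Fr Sa Su                 
             1  2  3                 
 4  5  6  7  8  9 10                 
11 12 13 14 15 16 17                 
18 19 20 21 22 23 [24]               
25 26 27 28 29 30                    
                                     
                                     
                                     
                                     


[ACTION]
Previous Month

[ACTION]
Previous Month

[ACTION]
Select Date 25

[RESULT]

            September 2030           
Mo Tu We Th Fr Sa Su                 
                   1                 
 2  3  4  5  6  7  8                 
 9 10 11 12 13 14 15                 
16 17 18 19 20 21 22                 
23 24 [25] 26 27 28 29               
30                                   
                                     
                                     
                                     


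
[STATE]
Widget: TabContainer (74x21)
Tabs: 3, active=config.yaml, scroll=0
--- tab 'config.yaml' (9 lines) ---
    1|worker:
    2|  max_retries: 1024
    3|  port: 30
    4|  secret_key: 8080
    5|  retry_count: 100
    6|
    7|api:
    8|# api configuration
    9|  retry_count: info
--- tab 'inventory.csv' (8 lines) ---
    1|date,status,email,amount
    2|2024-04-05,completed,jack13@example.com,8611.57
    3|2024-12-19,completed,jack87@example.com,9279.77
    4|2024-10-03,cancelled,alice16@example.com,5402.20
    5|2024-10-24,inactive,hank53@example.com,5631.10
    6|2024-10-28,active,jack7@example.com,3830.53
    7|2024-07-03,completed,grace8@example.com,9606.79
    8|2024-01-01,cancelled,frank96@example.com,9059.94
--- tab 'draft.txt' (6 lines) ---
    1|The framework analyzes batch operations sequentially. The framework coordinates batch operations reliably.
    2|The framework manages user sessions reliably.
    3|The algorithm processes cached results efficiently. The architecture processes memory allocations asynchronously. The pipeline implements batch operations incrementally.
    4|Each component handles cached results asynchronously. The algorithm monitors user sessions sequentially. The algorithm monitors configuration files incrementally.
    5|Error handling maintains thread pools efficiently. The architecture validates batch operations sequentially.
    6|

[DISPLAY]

[config.yaml]│ inventory.csv │ draft.txt                                  
──────────────────────────────────────────────────────────────────────────
worker:                                                                   
  max_retries: 1024                                                       
  port: 30                                                                
  secret_key: 8080                                                        
  retry_count: 100                                                        
                                                                          
api:                                                                      
# api configuration                                                       
  retry_count: info                                                       
                                                                          
                                                                          
                                                                          
                                                                          
                                                                          
                                                                          
                                                                          
                                                                          
                                                                          
                                                                          


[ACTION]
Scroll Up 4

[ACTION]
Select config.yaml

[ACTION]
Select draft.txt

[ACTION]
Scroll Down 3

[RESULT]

 config.yaml │ inventory.csv │[draft.txt]                                 
──────────────────────────────────────────────────────────────────────────
Each component handles cached results asynchronously. The algorithm monito
Error handling maintains thread pools efficiently. The architecture valida
                                                                          
                                                                          
                                                                          
                                                                          
                                                                          
                                                                          
                                                                          
                                                                          
                                                                          
                                                                          
                                                                          
                                                                          
                                                                          
                                                                          
                                                                          
                                                                          
                                                                          


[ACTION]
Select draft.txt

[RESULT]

 config.yaml │ inventory.csv │[draft.txt]                                 
──────────────────────────────────────────────────────────────────────────
The framework analyzes batch operations sequentially. The framework coordi
The framework manages user sessions reliably.                             
The algorithm processes cached results efficiently. The architecture proce
Each component handles cached results asynchronously. The algorithm monito
Error handling maintains thread pools efficiently. The architecture valida
                                                                          
                                                                          
                                                                          
                                                                          
                                                                          
                                                                          
                                                                          
                                                                          
                                                                          
                                                                          
                                                                          
                                                                          
                                                                          
                                                                          


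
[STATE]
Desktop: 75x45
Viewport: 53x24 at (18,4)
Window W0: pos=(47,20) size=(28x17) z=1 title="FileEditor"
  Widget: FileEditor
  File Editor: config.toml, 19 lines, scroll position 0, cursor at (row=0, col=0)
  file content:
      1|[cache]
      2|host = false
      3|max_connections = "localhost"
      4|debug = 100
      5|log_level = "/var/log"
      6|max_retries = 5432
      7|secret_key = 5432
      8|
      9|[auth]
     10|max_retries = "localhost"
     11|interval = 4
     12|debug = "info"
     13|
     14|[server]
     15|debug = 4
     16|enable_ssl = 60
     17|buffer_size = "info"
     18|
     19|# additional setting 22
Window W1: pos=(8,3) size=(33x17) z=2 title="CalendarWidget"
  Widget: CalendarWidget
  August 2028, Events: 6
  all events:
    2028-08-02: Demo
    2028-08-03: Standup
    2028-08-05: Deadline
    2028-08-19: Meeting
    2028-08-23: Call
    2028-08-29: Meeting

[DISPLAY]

Widget                ┃                              
──────────────────────┨                              
 August 2028          ┃                              
Th Fr Sa Su           ┃                              
  3*  4  5*  6        ┃                              
10 11 12 13           ┃                              
17 18 19* 20          ┃                              
 24 25 26 27          ┃                              
 31                   ┃                              
                      ┃                              
                      ┃                              
                      ┃                              
                      ┃                              
                      ┃                              
                      ┃                              
━━━━━━━━━━━━━━━━━━━━━━┛                              
                             ┏━━━━━━━━━━━━━━━━━━━━━━━
                             ┃ FileEditor            
                             ┠───────────────────────
                             ┃█cache]                
                             ┃host = false           
                             ┃max_connections = "loca
                             ┃debug = 100            
                             ┃log_level = "/var/log" 


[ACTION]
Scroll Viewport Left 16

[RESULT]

      ┃ CalendarWidget                ┃              
      ┠───────────────────────────────┨              
      ┃          August 2028          ┃              
      ┃Mo Tu We Th Fr Sa Su           ┃              
      ┃    1  2*  3*  4  5*  6        ┃              
      ┃ 7  8  9 10 11 12 13           ┃              
      ┃14 15 16 17 18 19* 20          ┃              
      ┃21 22 23* 24 25 26 27          ┃              
      ┃28 29* 30 31                   ┃              
      ┃                               ┃              
      ┃                               ┃              
      ┃                               ┃              
      ┃                               ┃              
      ┃                               ┃              
      ┃                               ┃              
      ┗━━━━━━━━━━━━━━━━━━━━━━━━━━━━━━━┛              
                                             ┏━━━━━━━
                                             ┃ FileEd
                                             ┠───────
                                             ┃█cache]
                                             ┃host = 
                                             ┃max_con
                                             ┃debug =
                                             ┃log_lev


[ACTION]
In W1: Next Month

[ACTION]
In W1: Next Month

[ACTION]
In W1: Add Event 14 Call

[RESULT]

      ┃ CalendarWidget                ┃              
      ┠───────────────────────────────┨              
      ┃          October 2028         ┃              
      ┃Mo Tu We Th Fr Sa Su           ┃              
      ┃                   1           ┃              
      ┃ 2  3  4  5  6  7  8           ┃              
      ┃ 9 10 11 12 13 14* 15          ┃              
      ┃16 17 18 19 20 21 22           ┃              
      ┃23 24 25 26 27 28 29           ┃              
      ┃30 31                          ┃              
      ┃                               ┃              
      ┃                               ┃              
      ┃                               ┃              
      ┃                               ┃              
      ┃                               ┃              
      ┗━━━━━━━━━━━━━━━━━━━━━━━━━━━━━━━┛              
                                             ┏━━━━━━━
                                             ┃ FileEd
                                             ┠───────
                                             ┃█cache]
                                             ┃host = 
                                             ┃max_con
                                             ┃debug =
                                             ┃log_lev


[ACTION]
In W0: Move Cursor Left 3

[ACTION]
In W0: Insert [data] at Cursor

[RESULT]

      ┃ CalendarWidget                ┃              
      ┠───────────────────────────────┨              
      ┃          October 2028         ┃              
      ┃Mo Tu We Th Fr Sa Su           ┃              
      ┃                   1           ┃              
      ┃ 2  3  4  5  6  7  8           ┃              
      ┃ 9 10 11 12 13 14* 15          ┃              
      ┃16 17 18 19 20 21 22           ┃              
      ┃23 24 25 26 27 28 29           ┃              
      ┃30 31                          ┃              
      ┃                               ┃              
      ┃                               ┃              
      ┃                               ┃              
      ┃                               ┃              
      ┃                               ┃              
      ┗━━━━━━━━━━━━━━━━━━━━━━━━━━━━━━━┛              
                                             ┏━━━━━━━
                                             ┃ FileEd
                                             ┠───────
                                             ┃data█ca
                                             ┃host = 
                                             ┃max_con
                                             ┃debug =
                                             ┃log_lev


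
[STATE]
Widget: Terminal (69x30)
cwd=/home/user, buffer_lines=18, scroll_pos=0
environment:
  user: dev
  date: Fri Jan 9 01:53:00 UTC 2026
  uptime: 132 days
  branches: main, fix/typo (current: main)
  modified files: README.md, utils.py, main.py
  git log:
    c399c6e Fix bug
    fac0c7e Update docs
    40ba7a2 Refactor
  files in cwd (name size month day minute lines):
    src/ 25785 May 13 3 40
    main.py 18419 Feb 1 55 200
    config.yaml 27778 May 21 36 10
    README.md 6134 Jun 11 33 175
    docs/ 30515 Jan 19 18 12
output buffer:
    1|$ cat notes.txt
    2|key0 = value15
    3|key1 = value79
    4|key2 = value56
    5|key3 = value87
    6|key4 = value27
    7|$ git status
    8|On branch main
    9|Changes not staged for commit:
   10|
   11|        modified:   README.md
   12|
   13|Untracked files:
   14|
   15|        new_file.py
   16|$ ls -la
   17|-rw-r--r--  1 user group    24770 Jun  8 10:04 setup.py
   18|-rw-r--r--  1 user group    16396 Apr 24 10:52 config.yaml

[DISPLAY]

$ cat notes.txt                                                      
key0 = value15                                                       
key1 = value79                                                       
key2 = value56                                                       
key3 = value87                                                       
key4 = value27                                                       
$ git status                                                         
On branch main                                                       
Changes not staged for commit:                                       
                                                                     
        modified:   README.md                                        
                                                                     
Untracked files:                                                     
                                                                     
        new_file.py                                                  
$ ls -la                                                             
-rw-r--r--  1 user group    24770 Jun  8 10:04 setup.py              
-rw-r--r--  1 user group    16396 Apr 24 10:52 config.yaml           
$ █                                                                  
                                                                     
                                                                     
                                                                     
                                                                     
                                                                     
                                                                     
                                                                     
                                                                     
                                                                     
                                                                     
                                                                     


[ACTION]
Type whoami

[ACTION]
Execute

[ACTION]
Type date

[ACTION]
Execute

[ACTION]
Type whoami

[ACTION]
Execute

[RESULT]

$ cat notes.txt                                                      
key0 = value15                                                       
key1 = value79                                                       
key2 = value56                                                       
key3 = value87                                                       
key4 = value27                                                       
$ git status                                                         
On branch main                                                       
Changes not staged for commit:                                       
                                                                     
        modified:   README.md                                        
                                                                     
Untracked files:                                                     
                                                                     
        new_file.py                                                  
$ ls -la                                                             
-rw-r--r--  1 user group    24770 Jun  8 10:04 setup.py              
-rw-r--r--  1 user group    16396 Apr 24 10:52 config.yaml           
$ whoami                                                             
dev                                                                  
$ date                                                               
Fri Jan 9 01:53:00 UTC 2026                                          
$ whoami                                                             
dev                                                                  
$ █                                                                  
                                                                     
                                                                     
                                                                     
                                                                     
                                                                     


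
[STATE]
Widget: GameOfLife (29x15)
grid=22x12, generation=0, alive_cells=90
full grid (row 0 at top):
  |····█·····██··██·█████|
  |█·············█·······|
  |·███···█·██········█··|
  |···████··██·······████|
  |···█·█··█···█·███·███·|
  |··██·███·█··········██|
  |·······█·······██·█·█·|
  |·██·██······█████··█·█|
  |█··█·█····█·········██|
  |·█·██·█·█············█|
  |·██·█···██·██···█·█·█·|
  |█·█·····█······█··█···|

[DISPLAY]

Gen: 0                       
····█·····██··██·█████       
█·············█·······       
·███···█·██········█··       
···████··██·······████       
···█·█··█···█·███·███·       
··██·███·█··········██       
·······█·······██·█·█·       
·██·██······█████··█·█       
█··█·█····█·········██       
·█·██·█·█············█       
·██·█···██·██···█·█·█·       
█·█·····█······█··█···       
                             
                             


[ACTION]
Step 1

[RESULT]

Gen: 1                       
··············██··███·       
·███·····█·█··██······       
·███·██·███·······██··       
·····███··██···█·█···█       
········█·█····█·██···       
··██·█·█······█···█··█       
·█·····██····█··██····       
·██████······██·██·█·█       
█·····█······███·····█       
██·····██·██·······█·█       
█···██··██·······█·█··       
··██····██·······█·█··       
                             
                             


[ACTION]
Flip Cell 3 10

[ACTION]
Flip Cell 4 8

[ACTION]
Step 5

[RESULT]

Gen: 6                       
······················       
··█·············███···       
·······██·······███·█·       
······██·········█····       
····█·█······██·······       
···█··█·····███···██··       
····█·█····███···██···       
······██···██···██····       
······██········██····       
·····█··█·······█··█··       
···█████·········█·█··       
···██·█···········█···       
                             
                             


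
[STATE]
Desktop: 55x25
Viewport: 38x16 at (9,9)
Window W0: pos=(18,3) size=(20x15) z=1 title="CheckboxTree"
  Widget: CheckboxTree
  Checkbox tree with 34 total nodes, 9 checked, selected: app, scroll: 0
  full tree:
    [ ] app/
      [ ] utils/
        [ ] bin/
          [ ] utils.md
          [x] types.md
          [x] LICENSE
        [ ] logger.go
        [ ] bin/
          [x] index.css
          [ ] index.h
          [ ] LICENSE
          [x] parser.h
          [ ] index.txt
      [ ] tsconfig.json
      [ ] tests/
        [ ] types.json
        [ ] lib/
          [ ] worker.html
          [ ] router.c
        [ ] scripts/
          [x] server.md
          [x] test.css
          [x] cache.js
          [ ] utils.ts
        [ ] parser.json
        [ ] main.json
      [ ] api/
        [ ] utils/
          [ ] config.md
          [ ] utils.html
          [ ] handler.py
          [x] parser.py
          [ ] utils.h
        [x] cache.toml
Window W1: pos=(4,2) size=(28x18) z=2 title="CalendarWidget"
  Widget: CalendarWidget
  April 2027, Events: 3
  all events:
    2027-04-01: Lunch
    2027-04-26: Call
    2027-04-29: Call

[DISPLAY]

3 14 15 16 17 18      ┃ils.m┃         
0 21 22 23 24 25      ┃pes.m┃         
27 28 29* 30          ┃CENSE┃         
                      ┃er.go┃         
                      ┃     ┃         
                      ┃dex.c┃         
                      ┃dex.h┃         
                      ┃CENSE┃         
                      ┃━━━━━┛         
                      ┃               
━━━━━━━━━━━━━━━━━━━━━━┛               
                                      
                                      
                                      
                                      
                                      


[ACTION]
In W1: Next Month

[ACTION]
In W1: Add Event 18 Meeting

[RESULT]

1 12 13 14 15 16      ┃ils.m┃         
8* 19 20 21 22 23     ┃pes.m┃         
5 26 27 28 29 30      ┃CENSE┃         
                      ┃er.go┃         
                      ┃     ┃         
                      ┃dex.c┃         
                      ┃dex.h┃         
                      ┃CENSE┃         
                      ┃━━━━━┛         
                      ┃               
━━━━━━━━━━━━━━━━━━━━━━┛               
                                      
                                      
                                      
                                      
                                      


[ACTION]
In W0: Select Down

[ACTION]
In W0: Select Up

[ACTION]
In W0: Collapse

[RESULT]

1 12 13 14 15 16      ┃     ┃         
8* 19 20 21 22 23     ┃     ┃         
5 26 27 28 29 30      ┃     ┃         
                      ┃     ┃         
                      ┃     ┃         
                      ┃     ┃         
                      ┃     ┃         
                      ┃     ┃         
                      ┃━━━━━┛         
                      ┃               
━━━━━━━━━━━━━━━━━━━━━━┛               
                                      
                                      
                                      
                                      
                                      


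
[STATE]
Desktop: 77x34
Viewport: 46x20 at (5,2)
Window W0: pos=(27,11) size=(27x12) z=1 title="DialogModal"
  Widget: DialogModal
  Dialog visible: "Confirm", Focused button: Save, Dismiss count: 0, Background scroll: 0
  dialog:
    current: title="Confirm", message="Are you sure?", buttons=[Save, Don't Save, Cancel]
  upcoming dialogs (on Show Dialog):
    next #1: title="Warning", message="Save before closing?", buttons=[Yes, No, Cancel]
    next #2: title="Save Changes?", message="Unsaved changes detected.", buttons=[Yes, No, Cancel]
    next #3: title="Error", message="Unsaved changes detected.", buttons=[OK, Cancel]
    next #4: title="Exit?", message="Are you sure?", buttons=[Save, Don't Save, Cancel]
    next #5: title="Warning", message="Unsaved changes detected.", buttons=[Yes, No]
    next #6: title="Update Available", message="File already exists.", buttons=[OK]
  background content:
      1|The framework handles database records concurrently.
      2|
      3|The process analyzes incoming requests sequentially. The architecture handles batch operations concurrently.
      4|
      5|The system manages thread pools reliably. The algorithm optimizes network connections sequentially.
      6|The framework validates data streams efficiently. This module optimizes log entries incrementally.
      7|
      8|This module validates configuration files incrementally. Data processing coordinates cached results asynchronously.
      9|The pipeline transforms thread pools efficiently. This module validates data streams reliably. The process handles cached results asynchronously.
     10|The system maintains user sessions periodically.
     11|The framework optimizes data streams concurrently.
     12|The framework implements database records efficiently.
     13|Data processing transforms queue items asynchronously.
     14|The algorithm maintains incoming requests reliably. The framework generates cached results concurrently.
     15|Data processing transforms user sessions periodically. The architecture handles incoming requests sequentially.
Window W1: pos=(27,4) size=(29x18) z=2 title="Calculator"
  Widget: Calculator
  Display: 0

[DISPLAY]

                                              
                                              
                      ┏━━━━━━━━━━━━━━━━━━━━━━━
                      ┃ Calculator            
                      ┠───────────────────────
                      ┃                       
                      ┃┌───┬───┬───┬───┐      
                      ┃│ 7 │ 8 │ 9 │ ÷ │      
                      ┃├───┼───┼───┼───┤      
                      ┃│ 4 │ 5 │ 6 │ × │      
                      ┃├───┼───┼───┼───┤      
                      ┃│ 1 │ 2 │ 3 │ - │      
                      ┃├───┼───┼───┼───┤      
                      ┃│ 0 │ . │ = │ + │      
                      ┃├───┼───┼───┼───┤      
                      ┃│ C │ MC│ MR│ M+│      
                      ┃└───┴───┴───┴───┘      
                      ┃                       
                      ┃                       
                      ┗━━━━━━━━━━━━━━━━━━━━━━━


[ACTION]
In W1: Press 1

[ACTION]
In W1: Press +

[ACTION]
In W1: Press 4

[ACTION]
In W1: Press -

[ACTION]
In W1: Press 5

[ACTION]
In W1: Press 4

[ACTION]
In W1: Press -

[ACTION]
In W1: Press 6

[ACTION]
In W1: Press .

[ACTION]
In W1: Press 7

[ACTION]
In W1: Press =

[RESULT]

                                              
                                              
                      ┏━━━━━━━━━━━━━━━━━━━━━━━
                      ┃ Calculator            
                      ┠───────────────────────
                      ┃                      -
                      ┃┌───┬───┬───┬───┐      
                      ┃│ 7 │ 8 │ 9 │ ÷ │      
                      ┃├───┼───┼───┼───┤      
                      ┃│ 4 │ 5 │ 6 │ × │      
                      ┃├───┼───┼───┼───┤      
                      ┃│ 1 │ 2 │ 3 │ - │      
                      ┃├───┼───┼───┼───┤      
                      ┃│ 0 │ . │ = │ + │      
                      ┃├───┼───┼───┼───┤      
                      ┃│ C │ MC│ MR│ M+│      
                      ┃└───┴───┴───┴───┘      
                      ┃                       
                      ┃                       
                      ┗━━━━━━━━━━━━━━━━━━━━━━━


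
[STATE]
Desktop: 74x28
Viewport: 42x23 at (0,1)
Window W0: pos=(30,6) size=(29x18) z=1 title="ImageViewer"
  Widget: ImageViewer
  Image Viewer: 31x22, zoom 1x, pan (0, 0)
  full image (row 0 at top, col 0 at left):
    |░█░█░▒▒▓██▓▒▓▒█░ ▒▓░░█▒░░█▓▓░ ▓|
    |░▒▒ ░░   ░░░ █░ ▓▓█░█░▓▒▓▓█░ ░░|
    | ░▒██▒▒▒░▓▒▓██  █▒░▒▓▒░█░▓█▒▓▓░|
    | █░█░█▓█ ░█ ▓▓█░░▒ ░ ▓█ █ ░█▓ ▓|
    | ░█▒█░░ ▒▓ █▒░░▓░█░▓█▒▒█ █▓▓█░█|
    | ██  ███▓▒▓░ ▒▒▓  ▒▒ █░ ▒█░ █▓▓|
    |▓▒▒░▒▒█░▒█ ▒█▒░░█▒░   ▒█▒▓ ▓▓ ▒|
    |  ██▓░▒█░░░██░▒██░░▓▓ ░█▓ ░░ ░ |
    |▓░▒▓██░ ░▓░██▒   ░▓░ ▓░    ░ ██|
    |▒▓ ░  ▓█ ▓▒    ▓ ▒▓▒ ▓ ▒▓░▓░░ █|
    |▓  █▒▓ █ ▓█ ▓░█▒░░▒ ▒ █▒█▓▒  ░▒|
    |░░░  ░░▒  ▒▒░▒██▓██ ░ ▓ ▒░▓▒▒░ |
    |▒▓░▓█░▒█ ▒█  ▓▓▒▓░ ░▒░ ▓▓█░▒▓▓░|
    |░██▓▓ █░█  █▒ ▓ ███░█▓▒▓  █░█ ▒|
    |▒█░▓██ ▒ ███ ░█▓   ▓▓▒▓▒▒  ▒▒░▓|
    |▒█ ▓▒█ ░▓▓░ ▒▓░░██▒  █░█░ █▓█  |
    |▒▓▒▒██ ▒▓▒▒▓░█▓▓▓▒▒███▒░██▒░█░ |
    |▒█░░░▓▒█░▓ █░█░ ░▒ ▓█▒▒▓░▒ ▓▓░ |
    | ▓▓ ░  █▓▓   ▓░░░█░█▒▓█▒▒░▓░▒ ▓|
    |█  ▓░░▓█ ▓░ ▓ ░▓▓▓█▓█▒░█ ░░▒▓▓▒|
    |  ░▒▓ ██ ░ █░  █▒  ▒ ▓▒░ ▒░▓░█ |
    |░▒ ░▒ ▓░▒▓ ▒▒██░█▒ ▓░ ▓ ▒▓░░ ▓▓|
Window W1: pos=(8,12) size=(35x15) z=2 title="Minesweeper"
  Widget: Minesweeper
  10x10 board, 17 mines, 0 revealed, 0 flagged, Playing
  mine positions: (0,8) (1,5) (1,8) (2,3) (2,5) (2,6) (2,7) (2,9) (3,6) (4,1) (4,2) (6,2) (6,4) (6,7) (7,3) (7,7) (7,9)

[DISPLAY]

                                          
                                          
                                          
                                          
                                          
                              ┏━━━━━━━━━━━
                              ┃ ImageViewe
                              ┠───────────
                              ┃░█░█░▒▒▓██▓
                              ┃░▒▒ ░░   ░░
                              ┃ ░▒██▒▒▒░▓▒
        ┏━━━━━━━━━━━━━━━━━━━━━━━━━━━━━━━━━
        ┃ Minesweeper                     
        ┠─────────────────────────────────
        ┃■■■■■■■■■■                       
        ┃■■■■■■■■■■                       
        ┃■■■■■■■■■■                       
        ┃■■■■■■■■■■                       
        ┃■■■■■■■■■■                       
        ┃■■■■■■■■■■                       
        ┃■■■■■■■■■■                       
        ┃■■■■■■■■■■                       
        ┃■■■■■■■■■■                       


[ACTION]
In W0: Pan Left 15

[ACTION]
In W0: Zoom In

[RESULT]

                                          
                                          
                                          
                                          
                                          
                              ┏━━━━━━━━━━━
                              ┃ ImageViewe
                              ┠───────────
                              ┃░░██░░██░░▒
                              ┃░░██░░██░░▒
                              ┃░░▒▒▒▒  ░░░
        ┏━━━━━━━━━━━━━━━━━━━━━━━━━━━━━━━━━
        ┃ Minesweeper                     
        ┠─────────────────────────────────
        ┃■■■■■■■■■■                       
        ┃■■■■■■■■■■                       
        ┃■■■■■■■■■■                       
        ┃■■■■■■■■■■                       
        ┃■■■■■■■■■■                       
        ┃■■■■■■■■■■                       
        ┃■■■■■■■■■■                       
        ┃■■■■■■■■■■                       
        ┃■■■■■■■■■■                       
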